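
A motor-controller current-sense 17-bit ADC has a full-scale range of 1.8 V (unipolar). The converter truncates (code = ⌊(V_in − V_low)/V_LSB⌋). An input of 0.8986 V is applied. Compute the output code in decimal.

code 65434

With 131072 levels over 1.8 V, one step is 13.73 µV.
Input sits at 65434.055 steps above V_low.
Floor → code 65434.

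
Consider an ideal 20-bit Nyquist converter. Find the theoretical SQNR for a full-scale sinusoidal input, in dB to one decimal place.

SNR ≈ 6.02·N + 1.76 dB = 6.02·20 + 1.76 = 122.16 dB.

122.2 dB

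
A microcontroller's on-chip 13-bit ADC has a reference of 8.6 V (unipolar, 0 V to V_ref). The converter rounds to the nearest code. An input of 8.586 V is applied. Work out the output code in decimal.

LSB = 8.6 V / 8192 = 1.050 mV.
Input sits at 8178.664 steps above V_low.
Round → code 8179.

code 8179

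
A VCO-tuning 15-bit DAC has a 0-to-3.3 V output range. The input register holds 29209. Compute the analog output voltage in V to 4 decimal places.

2.9416 V

LSB = 3.3 V / 2^15 = 100.71 µV.
V_out = 0 + 29209 × 0.000100708 V = 2.94158 V.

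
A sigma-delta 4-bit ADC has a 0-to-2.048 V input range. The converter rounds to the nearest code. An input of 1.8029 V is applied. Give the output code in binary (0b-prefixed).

code 0b1110 (decimal 14)

LSB = 2.048 V / 16 = 128.000 mV.
(1.8029 − 0) / 0.128 = 14.085 LSBs.
So the output code is 14.
In binary (0b-prefixed): 0b1110.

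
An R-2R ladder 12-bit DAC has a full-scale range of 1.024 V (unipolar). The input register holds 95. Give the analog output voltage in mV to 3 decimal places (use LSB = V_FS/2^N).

23.750 mV

LSB = 1.024 V / 2^12 = 250.00 µV.
V_out = 0 + 95 × 0.00025 V = 0.02375 V.
= 23.750 mV.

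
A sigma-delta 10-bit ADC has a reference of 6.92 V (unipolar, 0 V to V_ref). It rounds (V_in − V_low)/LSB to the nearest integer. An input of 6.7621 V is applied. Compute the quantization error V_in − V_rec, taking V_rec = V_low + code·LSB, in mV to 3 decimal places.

Step size: 6.92 V ÷ 2^10 = 6.758 mV.
(6.7621 − 0)/0.00675781 = 1000.6345; round gives code 1001.
Reconstructed: 6.7645703 V.
Difference: -0.00247031 V → -2.470 mV.

-2.470 mV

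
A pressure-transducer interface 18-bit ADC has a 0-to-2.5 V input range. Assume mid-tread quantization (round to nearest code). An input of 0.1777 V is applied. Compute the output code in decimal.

code 18633

LSB = 2.5 V / 262144 = 9.54 µV.
(0.1777 − 0) / 9.53674e-06 = 18633.196 LSBs.
So the output code is 18633.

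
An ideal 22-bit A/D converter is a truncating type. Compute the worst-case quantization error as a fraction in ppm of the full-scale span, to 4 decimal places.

0.2384 ppm

Truncating → worst-case error = 1 LSB = V_FS/2^22, so 1e+06/4194304 = 0.238419 ppm of full scale.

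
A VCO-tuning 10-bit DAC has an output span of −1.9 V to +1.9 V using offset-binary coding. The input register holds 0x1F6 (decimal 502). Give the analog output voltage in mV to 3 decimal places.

-37.109 mV

LSB = 3.8 V / 2^10 = 3.711 mV.
Code 0x1F6 = 502 decimal.
V_out = (−1.9) + 502 × 0.00371094 V = -0.0371094 V.
= -37.109 mV.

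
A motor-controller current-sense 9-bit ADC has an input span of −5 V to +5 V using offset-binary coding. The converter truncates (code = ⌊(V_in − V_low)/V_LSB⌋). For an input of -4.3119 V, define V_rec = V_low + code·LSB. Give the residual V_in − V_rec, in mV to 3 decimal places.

LSB = 10/2^9 = 19.531 mV.
Scaled input = 35.2307 LSBs, so code = 35.
Code 35 maps back to (−5) + 35×0.0195312 V = -4.3164062 V.
V_in − V_rec = 0.00450625 V = 4.506 mV.

4.506 mV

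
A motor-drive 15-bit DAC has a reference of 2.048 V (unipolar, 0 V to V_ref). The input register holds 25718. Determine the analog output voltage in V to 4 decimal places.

LSB = 2.048 V / 2^15 = 62.50 µV.
V_out = 0 + 25718 × 6.25e-05 V = 1.60737 V.

1.6074 V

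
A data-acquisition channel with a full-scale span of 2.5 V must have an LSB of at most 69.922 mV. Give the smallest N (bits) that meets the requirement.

Number of steps required ≥ 2.5 V / 69.922 mV = 35.75.
Need 2^N ≥ 35.75; 2^5 = 32, 2^6 = 64.
Minimum N = 6.

6 bits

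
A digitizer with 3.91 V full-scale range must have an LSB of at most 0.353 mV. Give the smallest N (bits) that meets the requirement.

14 bits

Number of steps required ≥ 3.91 V / 0.353 mV = 11076.49.
Need 2^N ≥ 11076.49; 2^13 = 8192, 2^14 = 16384.
Minimum N = 14.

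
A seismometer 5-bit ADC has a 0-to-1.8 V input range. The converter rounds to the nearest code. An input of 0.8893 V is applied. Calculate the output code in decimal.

code 16

Full-scale span = 1.8 V; LSB = 1.8/2^5 = 56.250 mV.
Input sits at 15.810 steps above V_low.
round(15.810) = 16.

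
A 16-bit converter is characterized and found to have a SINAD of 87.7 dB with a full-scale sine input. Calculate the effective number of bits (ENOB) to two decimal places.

14.28 bits

ENOB = (SINAD − 1.76) / 6.02 = (87.7 − 1.76)/6.02 = 14.276.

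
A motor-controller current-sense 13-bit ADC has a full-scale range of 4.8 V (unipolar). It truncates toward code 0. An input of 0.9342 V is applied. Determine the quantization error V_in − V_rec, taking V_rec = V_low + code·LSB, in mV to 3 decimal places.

One LSB is 4.8 V / 8192 = 0.586 mV.
(V_in − V_low)/LSB = (0.9342 − 0)/0.000585937 = 1594.3680 → code 1594 (floor).
Reconstructed: 0.93398437 V.
V_in − V_rec = 0.000215625 V = 0.216 mV.

0.216 mV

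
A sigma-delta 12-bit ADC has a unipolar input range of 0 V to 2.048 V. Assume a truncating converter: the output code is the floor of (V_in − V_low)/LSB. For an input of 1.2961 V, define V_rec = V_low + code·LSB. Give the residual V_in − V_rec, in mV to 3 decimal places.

0.100 mV

One LSB is 2.048 V / 4096 = 0.500 mV.
(1.2961 − 0)/0.0005 = 2592.2000; ⌊·⌋ gives code 2592.
Code 2592 maps back to 0 + 2592×0.0005 V = 1.296 V.
Difference: 0.0001 V → 0.100 mV.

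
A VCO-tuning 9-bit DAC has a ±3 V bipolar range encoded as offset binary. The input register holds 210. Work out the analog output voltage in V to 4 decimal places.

-0.5391 V

LSB = 6 V / 2^9 = 11.719 mV.
V_out = (−3) + 210 × 0.0117188 V = -0.539062 V.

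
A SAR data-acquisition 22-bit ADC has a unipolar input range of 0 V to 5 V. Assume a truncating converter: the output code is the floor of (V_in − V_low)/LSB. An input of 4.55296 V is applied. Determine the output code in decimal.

code 3819299

Full-scale span = 5 V; LSB = 5/2^22 = 1.19 µV.
Input sits at 3819299.668 steps above V_low.
Floor → code 3819299.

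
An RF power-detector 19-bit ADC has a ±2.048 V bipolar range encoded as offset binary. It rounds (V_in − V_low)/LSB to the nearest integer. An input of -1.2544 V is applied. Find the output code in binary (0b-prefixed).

LSB = 4.096 V / 524288 = 7.81 µV.
Input sits at 101580.800 steps above V_low.
round(101580.800) = 101581.
In binary (0b-prefixed): 0b11000110011001101.

code 0b11000110011001101 (decimal 101581)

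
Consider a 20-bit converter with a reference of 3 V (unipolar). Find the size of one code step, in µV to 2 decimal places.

2.86 µV

Full-scale span = 3 V.
LSB = 3 / 2^20 = 3 / 1048576 = 2.86102e-06 V = 2.86 µV.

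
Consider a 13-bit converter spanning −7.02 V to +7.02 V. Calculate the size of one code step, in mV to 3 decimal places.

1.714 mV

Full-scale span = 14.04 V.
LSB = 14.04 / 2^13 = 14.04 / 8192 = 0.00171387 V = 1.714 mV.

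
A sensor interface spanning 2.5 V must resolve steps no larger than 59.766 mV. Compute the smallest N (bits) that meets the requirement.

Number of steps required ≥ 2.5 V / 59.766 mV = 41.83.
Need 2^N ≥ 41.83; 2^5 = 32, 2^6 = 64.
Minimum N = 6.

6 bits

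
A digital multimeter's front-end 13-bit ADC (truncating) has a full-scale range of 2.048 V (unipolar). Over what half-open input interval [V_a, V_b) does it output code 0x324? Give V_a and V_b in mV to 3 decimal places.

LSB = 2.048/2^13 = 250.00 µV.
Code 0x324 = 804 decimal.
V_a = V_low + 804·LSB = 0.201 V; V_b = V_low + 805·LSB = 0.20125 V.

[201.000 mV, 201.250 mV)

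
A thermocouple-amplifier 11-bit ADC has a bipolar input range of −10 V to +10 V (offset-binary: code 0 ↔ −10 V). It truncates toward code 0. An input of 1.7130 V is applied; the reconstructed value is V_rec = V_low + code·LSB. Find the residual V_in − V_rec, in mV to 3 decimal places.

4.016 mV

Step size: 20 V ÷ 2^11 = 9.766 mV.
(1.7130 − (−10))/0.00976562 = 1199.4112; ⌊·⌋ gives code 1199.
Code 1199 maps back to (−10) + 1199×0.00976562 V = 1.7089844 V.
V_in − V_rec = 0.00401563 V = 4.016 mV.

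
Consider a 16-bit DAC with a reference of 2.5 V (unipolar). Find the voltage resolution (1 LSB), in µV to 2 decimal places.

Full-scale span = 2.5 V.
LSB = 2.5 / 2^16 = 2.5 / 65536 = 3.8147e-05 V = 38.15 µV.

38.15 µV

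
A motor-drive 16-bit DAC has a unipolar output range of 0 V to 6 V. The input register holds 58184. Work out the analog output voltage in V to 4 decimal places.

5.3269 V

LSB = 6 V / 2^16 = 91.55 µV.
V_out = 0 + 58184 × 9.15527e-05 V = 5.3269 V.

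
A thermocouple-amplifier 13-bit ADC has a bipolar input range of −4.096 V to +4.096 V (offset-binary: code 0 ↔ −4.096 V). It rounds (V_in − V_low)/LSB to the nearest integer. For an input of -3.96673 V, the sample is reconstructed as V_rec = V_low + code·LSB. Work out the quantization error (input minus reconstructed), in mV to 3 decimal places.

0.270 mV

LSB = 8.192/2^13 = 1.000 mV.
(V_in − V_low)/LSB = (-3.96673 − (−4.096))/0.001 = 129.2700 → code 129 (round).
V_rec = (−4.096) + 129·0.001 = -3.967 V.
Difference: 0.00027 V → 0.270 mV.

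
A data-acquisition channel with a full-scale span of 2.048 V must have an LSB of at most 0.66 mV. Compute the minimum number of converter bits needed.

12 bits

Number of steps required ≥ 2.048 V / 0.66 mV = 3103.03.
Need 2^N ≥ 3103.03; 2^11 = 2048, 2^12 = 4096.
Minimum N = 12.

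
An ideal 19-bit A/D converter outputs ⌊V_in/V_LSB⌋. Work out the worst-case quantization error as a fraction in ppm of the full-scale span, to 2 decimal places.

1.91 ppm

Truncating → worst-case error = 1 LSB = V_FS/2^19, so 1e+06/524288 = 1.90735 ppm of full scale.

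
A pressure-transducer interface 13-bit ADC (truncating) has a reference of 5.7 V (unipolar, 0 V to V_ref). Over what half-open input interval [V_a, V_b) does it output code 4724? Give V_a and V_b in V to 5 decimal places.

LSB = 5.7/2^13 = 0.696 mV.
V_a = V_low + 4724·LSB = 3.28696 V; V_b = V_low + 4725·LSB = 3.28766 V.

[3.28696 V, 3.28766 V)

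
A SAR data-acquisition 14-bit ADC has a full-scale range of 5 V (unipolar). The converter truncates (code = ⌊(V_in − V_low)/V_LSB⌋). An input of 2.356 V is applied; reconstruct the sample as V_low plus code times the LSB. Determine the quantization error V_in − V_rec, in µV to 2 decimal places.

42.97 µV

One LSB is 5 V / 16384 = 305.18 µV.
(2.356 − 0)/0.000305176 = 7720.1408; ⌊·⌋ gives code 7720.
Reconstructed: 2.355957 V.
V_in − V_rec = 4.29687e-05 V = 42.97 µV.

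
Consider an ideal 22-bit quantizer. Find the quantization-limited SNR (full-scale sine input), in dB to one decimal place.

134.2 dB

SNR ≈ 6.02·N + 1.76 dB = 6.02·22 + 1.76 = 134.20 dB.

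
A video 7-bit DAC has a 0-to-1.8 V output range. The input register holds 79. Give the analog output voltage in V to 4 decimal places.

1.1109 V

LSB = 1.8 V / 2^7 = 14.062 mV.
V_out = 0 + 79 × 0.0140625 V = 1.11094 V.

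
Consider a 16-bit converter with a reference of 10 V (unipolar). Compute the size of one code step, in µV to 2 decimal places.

Full-scale span = 10 V.
LSB = 10 / 2^16 = 10 / 65536 = 0.000152588 V = 152.59 µV.

152.59 µV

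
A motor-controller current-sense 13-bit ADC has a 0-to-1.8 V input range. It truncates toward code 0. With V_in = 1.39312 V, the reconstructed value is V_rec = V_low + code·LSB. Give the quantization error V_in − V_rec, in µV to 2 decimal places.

53.59 µV

LSB = 1.8/2^13 = 219.73 µV.
Scaled input = 6340.2439 LSBs, so code = 6340.
Reconstructed: 1.3930664 V.
V_in − V_rec = 5.35937e-05 V = 53.59 µV.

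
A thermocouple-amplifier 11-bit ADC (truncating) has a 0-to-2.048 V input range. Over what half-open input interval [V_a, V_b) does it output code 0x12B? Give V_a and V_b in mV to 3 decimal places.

[299.000 mV, 300.000 mV)

LSB = 2.048/2^11 = 1.000 mV.
Code 0x12B = 299 decimal.
V_a = V_low + 299·LSB = 0.299 V; V_b = V_low + 300·LSB = 0.3 V.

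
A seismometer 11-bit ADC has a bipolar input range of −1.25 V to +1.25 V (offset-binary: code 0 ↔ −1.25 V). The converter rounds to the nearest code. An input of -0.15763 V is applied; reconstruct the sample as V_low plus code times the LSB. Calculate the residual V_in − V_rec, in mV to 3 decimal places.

-0.159 mV

One LSB is 2.5 V / 2048 = 1.221 mV.
(V_in − V_low)/LSB = (-0.15763 − (−1.25))/0.0012207 = 894.8695 → code 895 (round).
V_rec = (−1.25) + 895·0.0012207 = -0.1574707 V.
Difference: -0.000159297 V → -0.159 mV.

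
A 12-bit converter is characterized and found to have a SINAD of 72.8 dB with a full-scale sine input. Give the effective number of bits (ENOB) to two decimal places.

11.80 bits

ENOB = (SINAD − 1.76) / 6.02 = (72.8 − 1.76)/6.02 = 11.801.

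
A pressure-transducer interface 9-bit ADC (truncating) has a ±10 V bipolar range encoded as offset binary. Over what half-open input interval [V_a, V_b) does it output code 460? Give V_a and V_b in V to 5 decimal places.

[7.96875 V, 8.00781 V)

LSB = 20/2^9 = 39.062 mV.
V_a = V_low + 460·LSB = 7.96875 V; V_b = V_low + 461·LSB = 8.00781 V.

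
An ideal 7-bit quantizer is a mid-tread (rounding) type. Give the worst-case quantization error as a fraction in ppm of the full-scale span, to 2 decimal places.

Rounding → worst-case error = ½ LSB = V_FS/2^8, so 1e+06/256 = 3906.25 ppm of full scale.

3906.25 ppm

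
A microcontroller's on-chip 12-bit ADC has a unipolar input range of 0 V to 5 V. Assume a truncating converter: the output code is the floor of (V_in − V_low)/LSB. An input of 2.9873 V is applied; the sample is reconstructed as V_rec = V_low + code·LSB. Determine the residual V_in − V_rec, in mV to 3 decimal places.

0.239 mV

One LSB is 5 V / 4096 = 1.221 mV.
(2.9873 − 0)/0.0012207 = 2447.1962; ⌊·⌋ gives code 2447.
V_rec = 0 + 2447·0.0012207 = 2.9870605 V.
Difference: 0.000239453 V → 0.239 mV.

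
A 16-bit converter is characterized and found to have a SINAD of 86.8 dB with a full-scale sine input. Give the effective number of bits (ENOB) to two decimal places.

14.13 bits

ENOB = (SINAD − 1.76) / 6.02 = (86.8 − 1.76)/6.02 = 14.126.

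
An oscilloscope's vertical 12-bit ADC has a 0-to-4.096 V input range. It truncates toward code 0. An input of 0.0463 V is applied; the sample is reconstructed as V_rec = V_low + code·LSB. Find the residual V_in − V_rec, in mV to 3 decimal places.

LSB = 4.096/2^12 = 1.000 mV.
(V_in − V_low)/LSB = (0.0463 − 0)/0.001 = 46.3000 → code 46 (floor).
V_rec = 0 + 46·0.001 = 0.046 V.
V_in − V_rec = 0.0003 V = 0.300 mV.

0.300 mV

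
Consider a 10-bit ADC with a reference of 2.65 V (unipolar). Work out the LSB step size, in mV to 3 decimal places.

Full-scale span = 2.65 V.
LSB = 2.65 / 2^10 = 2.65 / 1024 = 0.00258789 V = 2.588 mV.

2.588 mV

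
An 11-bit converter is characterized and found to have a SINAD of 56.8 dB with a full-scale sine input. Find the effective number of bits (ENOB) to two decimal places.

ENOB = (SINAD − 1.76) / 6.02 = (56.8 − 1.76)/6.02 = 9.143.

9.14 bits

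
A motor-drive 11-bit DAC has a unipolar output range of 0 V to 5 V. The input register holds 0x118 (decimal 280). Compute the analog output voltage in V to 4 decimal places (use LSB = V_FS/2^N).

0.6836 V

LSB = 5 V / 2^11 = 2.441 mV.
Code 0x118 = 280 decimal.
V_out = 0 + 280 × 0.00244141 V = 0.683594 V.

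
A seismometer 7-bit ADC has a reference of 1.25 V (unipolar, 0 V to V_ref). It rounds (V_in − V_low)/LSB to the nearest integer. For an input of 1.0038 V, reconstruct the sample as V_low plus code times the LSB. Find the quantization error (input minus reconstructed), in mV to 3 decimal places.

-2.059 mV

LSB = 1.25/2^7 = 9.766 mV.
Scaled input = 102.7891 LSBs, so code = 103.
Reconstructed: 1.0058594 V.
Error = 1.0038 − 1.0058594 = -0.00205938 V = -2.059 mV.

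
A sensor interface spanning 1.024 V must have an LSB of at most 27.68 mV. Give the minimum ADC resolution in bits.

6 bits

Number of steps required ≥ 1.024 V / 27.68 mV = 36.99.
Need 2^N ≥ 36.99; 2^5 = 32, 2^6 = 64.
Minimum N = 6.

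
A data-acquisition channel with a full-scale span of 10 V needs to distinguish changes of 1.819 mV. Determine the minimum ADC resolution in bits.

Number of steps required ≥ 10 V / 1.819 mV = 5497.53.
Need 2^N ≥ 5497.53; 2^12 = 4096, 2^13 = 8192.
Minimum N = 13.

13 bits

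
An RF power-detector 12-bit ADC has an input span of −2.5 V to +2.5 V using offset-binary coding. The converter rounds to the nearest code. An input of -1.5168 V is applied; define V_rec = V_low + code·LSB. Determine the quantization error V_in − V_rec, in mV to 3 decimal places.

One LSB is 5 V / 4096 = 1.221 mV.
(-1.5168 − (−2.5))/0.0012207 = 805.4374; round gives code 805.
Reconstructed: -1.517334 V.
Difference: 0.000533984 V → 0.534 mV.

0.534 mV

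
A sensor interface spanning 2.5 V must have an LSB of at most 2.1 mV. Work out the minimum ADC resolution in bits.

11 bits

Number of steps required ≥ 2.5 V / 2.1 mV = 1190.48.
Need 2^N ≥ 1190.48; 2^10 = 1024, 2^11 = 2048.
Minimum N = 11.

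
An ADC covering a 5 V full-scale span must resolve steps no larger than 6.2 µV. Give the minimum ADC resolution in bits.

Number of steps required ≥ 5 V / 6.2 µV = 806451.61.
Need 2^N ≥ 806451.61; 2^19 = 524288, 2^20 = 1048576.
Minimum N = 20.

20 bits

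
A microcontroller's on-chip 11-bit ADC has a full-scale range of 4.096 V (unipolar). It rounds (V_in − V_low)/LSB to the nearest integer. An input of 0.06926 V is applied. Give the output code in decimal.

With 2048 levels over 4.096 V, one step is 2.000 mV.
(V_in − V_low)/LSB = (0.06926 − 0) / 0.002 = 34.630.
Round → code 35.

code 35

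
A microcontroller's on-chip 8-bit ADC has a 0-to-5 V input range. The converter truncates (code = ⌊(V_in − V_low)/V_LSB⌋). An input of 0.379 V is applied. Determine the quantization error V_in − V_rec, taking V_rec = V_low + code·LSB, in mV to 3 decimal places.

One LSB is 5 V / 256 = 19.531 mV.
(0.379 − 0)/0.0195312 = 19.4048; ⌊·⌋ gives code 19.
Reconstructed: 0.37109375 V.
Difference: 0.00790625 V → 7.906 mV.

7.906 mV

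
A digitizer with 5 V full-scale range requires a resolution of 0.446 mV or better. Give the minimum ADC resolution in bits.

14 bits

Number of steps required ≥ 5 V / 0.446 mV = 11210.76.
Need 2^N ≥ 11210.76; 2^13 = 8192, 2^14 = 16384.
Minimum N = 14.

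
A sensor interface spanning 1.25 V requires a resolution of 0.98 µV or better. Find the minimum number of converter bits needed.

Number of steps required ≥ 1.25 V / 0.98 µV = 1275510.20.
Need 2^N ≥ 1275510.20; 2^20 = 1048576, 2^21 = 2097152.
Minimum N = 21.

21 bits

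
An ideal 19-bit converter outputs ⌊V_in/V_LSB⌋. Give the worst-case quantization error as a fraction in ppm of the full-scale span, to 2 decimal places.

1.91 ppm

Truncating → worst-case error = 1 LSB = V_FS/2^19, so 1e+06/524288 = 1.90735 ppm of full scale.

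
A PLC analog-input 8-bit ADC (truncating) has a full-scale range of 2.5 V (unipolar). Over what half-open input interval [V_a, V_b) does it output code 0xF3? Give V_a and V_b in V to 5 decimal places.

[2.37305 V, 2.38281 V)

LSB = 2.5/2^8 = 9.766 mV.
Code 0xF3 = 243 decimal.
V_a = V_low + 243·LSB = 2.37305 V; V_b = V_low + 244·LSB = 2.38281 V.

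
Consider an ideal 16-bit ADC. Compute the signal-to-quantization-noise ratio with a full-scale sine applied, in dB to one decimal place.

98.1 dB

SNR ≈ 6.02·N + 1.76 dB = 6.02·16 + 1.76 = 98.08 dB.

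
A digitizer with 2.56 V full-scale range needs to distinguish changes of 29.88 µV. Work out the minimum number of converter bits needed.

Number of steps required ≥ 2.56 V / 29.88 µV = 85676.04.
Need 2^N ≥ 85676.04; 2^16 = 65536, 2^17 = 131072.
Minimum N = 17.

17 bits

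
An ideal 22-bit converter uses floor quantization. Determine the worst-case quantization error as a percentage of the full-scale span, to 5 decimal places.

Truncating → worst-case error = 1 LSB = V_FS/2^22, so 100/4194304 = 2.38419e-05 % of full scale.

0.00002 %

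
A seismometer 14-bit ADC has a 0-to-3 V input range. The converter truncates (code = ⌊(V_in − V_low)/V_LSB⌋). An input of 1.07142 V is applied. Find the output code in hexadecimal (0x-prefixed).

code 0x16DB (decimal 5851)

Full-scale span = 3 V; LSB = 3/2^14 = 183.11 µV.
(V_in − V_low)/LSB = (1.07142 − 0) / 0.000183105 = 5851.382.
⌊·⌋(5851.382) = 5851.
In hexadecimal (0x-prefixed): 0x16DB.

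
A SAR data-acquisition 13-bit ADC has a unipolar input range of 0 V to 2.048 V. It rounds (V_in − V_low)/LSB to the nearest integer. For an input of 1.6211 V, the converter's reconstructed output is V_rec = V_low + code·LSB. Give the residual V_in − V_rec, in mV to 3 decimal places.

LSB = 2.048/2^13 = 250.00 µV.
(V_in − V_low)/LSB = (1.6211 − 0)/0.00025 = 6484.4000 → code 6484 (round).
Code 6484 maps back to 0 + 6484×0.00025 V = 1.621 V.
Difference: 0.0001 V → 0.100 mV.

0.100 mV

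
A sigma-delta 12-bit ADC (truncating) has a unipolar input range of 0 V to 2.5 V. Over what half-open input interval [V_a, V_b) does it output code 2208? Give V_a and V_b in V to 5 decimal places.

[1.34766 V, 1.34827 V)

LSB = 2.5/2^12 = 0.610 mV.
V_a = V_low + 2208·LSB = 1.34766 V; V_b = V_low + 2209·LSB = 1.34827 V.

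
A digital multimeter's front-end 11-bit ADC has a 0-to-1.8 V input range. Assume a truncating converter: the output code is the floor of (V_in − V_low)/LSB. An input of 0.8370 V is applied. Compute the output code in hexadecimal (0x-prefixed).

code 0x3B8 (decimal 952)

Full-scale span = 1.8 V; LSB = 1.8/2^11 = 0.879 mV.
(0.8370 − 0) / 0.000878906 = 952.320 LSBs.
Floor → code 952.
In hexadecimal (0x-prefixed): 0x3B8.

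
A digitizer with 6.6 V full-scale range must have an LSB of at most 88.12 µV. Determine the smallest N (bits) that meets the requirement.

17 bits

Number of steps required ≥ 6.6 V / 88.12 µV = 74897.87.
Need 2^N ≥ 74897.87; 2^16 = 65536, 2^17 = 131072.
Minimum N = 17.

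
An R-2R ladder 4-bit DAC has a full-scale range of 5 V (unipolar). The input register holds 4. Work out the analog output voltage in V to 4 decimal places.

LSB = 5 V / 2^4 = 312.500 mV.
V_out = 0 + 4 × 0.3125 V = 1.25 V.

1.2500 V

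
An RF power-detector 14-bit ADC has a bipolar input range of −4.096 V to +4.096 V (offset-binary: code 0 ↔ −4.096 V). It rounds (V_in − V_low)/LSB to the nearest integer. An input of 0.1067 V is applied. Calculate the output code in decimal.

code 8405

With 16384 levels over 8.192 V, one step is 0.500 mV.
(V_in − V_low)/LSB = (0.1067 − (−4.096)) / 0.0005 = 8405.400.
Round → code 8405.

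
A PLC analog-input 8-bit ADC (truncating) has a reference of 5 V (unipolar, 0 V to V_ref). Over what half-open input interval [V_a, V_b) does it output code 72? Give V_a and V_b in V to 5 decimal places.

LSB = 5/2^8 = 19.531 mV.
V_a = V_low + 72·LSB = 1.40625 V; V_b = V_low + 73·LSB = 1.42578 V.

[1.40625 V, 1.42578 V)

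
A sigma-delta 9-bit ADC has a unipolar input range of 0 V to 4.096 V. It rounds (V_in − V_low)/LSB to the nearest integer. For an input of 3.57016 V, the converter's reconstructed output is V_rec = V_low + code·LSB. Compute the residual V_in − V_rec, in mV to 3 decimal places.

2.160 mV

LSB = 4.096/2^9 = 8.000 mV.
(V_in − V_low)/LSB = (3.57016 − 0)/0.008 = 446.2700 → code 446 (round).
V_rec = 0 + 446·0.008 = 3.568 V.
V_in − V_rec = 0.00216 V = 2.160 mV.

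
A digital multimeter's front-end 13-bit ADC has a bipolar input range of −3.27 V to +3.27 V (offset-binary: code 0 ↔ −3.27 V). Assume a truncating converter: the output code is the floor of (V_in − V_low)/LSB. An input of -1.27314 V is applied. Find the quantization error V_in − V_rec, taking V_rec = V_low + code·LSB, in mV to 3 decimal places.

Step size: 6.54 V ÷ 2^13 = 0.798 mV.
(V_in − V_low)/LSB = (-1.27314 − (−3.27))/0.00079834 = 2501.2656 → code 2501 (floor).
Reconstructed: -1.2733521 V.
V_in − V_rec = 0.000212051 V = 0.212 mV.

0.212 mV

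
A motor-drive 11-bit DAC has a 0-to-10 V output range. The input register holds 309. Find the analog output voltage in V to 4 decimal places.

LSB = 10 V / 2^11 = 4.883 mV.
V_out = 0 + 309 × 0.00488281 V = 1.50879 V.

1.5088 V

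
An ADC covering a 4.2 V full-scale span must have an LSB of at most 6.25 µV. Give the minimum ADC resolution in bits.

Number of steps required ≥ 4.2 V / 6.25 µV = 672000.00.
Need 2^N ≥ 672000.00; 2^19 = 524288, 2^20 = 1048576.
Minimum N = 20.

20 bits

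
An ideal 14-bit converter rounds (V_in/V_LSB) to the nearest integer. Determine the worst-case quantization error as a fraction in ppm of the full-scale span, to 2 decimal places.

Rounding → worst-case error = ½ LSB = V_FS/2^15, so 1e+06/32768 = 30.5176 ppm of full scale.

30.52 ppm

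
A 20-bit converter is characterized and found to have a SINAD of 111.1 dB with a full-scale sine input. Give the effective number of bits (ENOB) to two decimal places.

18.16 bits

ENOB = (SINAD − 1.76) / 6.02 = (111.1 − 1.76)/6.02 = 18.163.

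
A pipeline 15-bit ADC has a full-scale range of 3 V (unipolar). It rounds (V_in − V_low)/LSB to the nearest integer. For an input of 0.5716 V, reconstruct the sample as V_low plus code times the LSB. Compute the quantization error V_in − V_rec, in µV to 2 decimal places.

36.28 µV

One LSB is 3 V / 32768 = 91.55 µV.
(0.5716 − 0)/9.15527e-05 = 6243.3963; round gives code 6243.
Reconstructed: 0.57156372 V.
Difference: 3.62793e-05 V → 36.28 µV.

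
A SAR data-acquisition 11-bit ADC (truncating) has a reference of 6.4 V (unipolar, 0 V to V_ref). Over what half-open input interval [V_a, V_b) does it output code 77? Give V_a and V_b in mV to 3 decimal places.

[240.625 mV, 243.750 mV)

LSB = 6.4/2^11 = 3.125 mV.
V_a = V_low + 77·LSB = 0.240625 V; V_b = V_low + 78·LSB = 0.24375 V.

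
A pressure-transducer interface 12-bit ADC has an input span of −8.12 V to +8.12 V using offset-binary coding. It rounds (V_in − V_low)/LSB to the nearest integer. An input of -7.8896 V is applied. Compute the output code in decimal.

LSB = 16.24 V / 4096 = 3.965 mV.
(V_in − V_low)/LSB = (-7.8896 − (−8.12)) / 0.00396484 = 58.111.
round(58.111) = 58.

code 58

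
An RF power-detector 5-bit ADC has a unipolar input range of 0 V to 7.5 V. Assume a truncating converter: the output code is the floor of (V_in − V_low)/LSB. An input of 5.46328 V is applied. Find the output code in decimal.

code 23

Full-scale span = 7.5 V; LSB = 7.5/2^5 = 234.375 mV.
Input sits at 23.310 steps above V_low.
⌊·⌋(23.310) = 23.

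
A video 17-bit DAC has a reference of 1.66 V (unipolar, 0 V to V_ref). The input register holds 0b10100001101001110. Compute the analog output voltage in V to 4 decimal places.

1.0482 V

LSB = 1.66 V / 2^17 = 12.66 µV.
Code 0b10100001101001110 = 82766 decimal.
V_out = 0 + 82766 × 1.26648e-05 V = 1.04821 V.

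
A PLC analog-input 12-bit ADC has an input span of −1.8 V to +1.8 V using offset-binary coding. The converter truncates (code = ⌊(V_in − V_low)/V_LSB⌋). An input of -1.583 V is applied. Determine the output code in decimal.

code 246

LSB = 3.6 V / 4096 = 0.879 mV.
Input sits at 246.898 steps above V_low.
So the output code is 246.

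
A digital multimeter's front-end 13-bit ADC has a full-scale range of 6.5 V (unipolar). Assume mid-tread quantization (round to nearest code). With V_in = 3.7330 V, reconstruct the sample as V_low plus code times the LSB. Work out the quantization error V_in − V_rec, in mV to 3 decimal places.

-0.215 mV

One LSB is 6.5 V / 8192 = 0.793 mV.
(3.7330 − 0)/0.000793457 = 4704.7286; round gives code 4705.
V_rec = 0 + 4705·0.000793457 = 3.7332153 V.
Error = 3.7330 − 3.7332153 = -0.000215332 V = -0.215 mV.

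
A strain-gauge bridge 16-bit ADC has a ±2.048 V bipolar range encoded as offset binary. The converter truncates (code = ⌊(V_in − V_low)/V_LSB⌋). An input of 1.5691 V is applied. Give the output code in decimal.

LSB = 4.096 V / 65536 = 62.50 µV.
(V_in − V_low)/LSB = (1.5691 − (−2.048)) / 6.25e-05 = 57873.600.
⌊·⌋(57873.600) = 57873.

code 57873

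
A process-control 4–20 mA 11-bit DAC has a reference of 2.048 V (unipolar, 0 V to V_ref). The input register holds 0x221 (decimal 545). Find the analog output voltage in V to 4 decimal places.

0.5450 V

LSB = 2.048 V / 2^11 = 1.000 mV.
Code 0x221 = 545 decimal.
V_out = 0 + 545 × 0.001 V = 0.545 V.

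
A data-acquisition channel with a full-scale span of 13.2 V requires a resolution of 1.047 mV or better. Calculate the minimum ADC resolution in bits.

14 bits

Number of steps required ≥ 13.2 V / 1.047 mV = 12607.45.
Need 2^N ≥ 12607.45; 2^13 = 8192, 2^14 = 16384.
Minimum N = 14.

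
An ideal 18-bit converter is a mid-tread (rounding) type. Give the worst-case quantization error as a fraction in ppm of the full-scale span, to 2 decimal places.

1.91 ppm

Rounding → worst-case error = ½ LSB = V_FS/2^19, so 1e+06/524288 = 1.90735 ppm of full scale.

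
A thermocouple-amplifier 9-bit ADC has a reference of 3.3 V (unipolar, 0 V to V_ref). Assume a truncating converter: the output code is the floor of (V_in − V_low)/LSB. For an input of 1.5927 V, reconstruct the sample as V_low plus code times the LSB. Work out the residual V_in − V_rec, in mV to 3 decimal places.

0.708 mV

LSB = 3.3/2^9 = 6.445 mV.
(V_in − V_low)/LSB = (1.5927 − 0)/0.00644531 = 247.1098 → code 247 (floor).
V_rec = 0 + 247·0.00644531 = 1.5919922 V.
Difference: 0.000707812 V → 0.708 mV.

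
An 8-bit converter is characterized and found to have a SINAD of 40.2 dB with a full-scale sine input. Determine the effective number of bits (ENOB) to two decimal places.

ENOB = (SINAD − 1.76) / 6.02 = (40.2 − 1.76)/6.02 = 6.385.

6.39 bits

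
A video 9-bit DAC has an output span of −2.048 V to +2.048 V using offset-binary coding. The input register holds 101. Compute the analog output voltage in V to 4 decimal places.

-1.2400 V

LSB = 4.096 V / 2^9 = 8.000 mV.
V_out = (−2.048) + 101 × 0.008 V = -1.24 V.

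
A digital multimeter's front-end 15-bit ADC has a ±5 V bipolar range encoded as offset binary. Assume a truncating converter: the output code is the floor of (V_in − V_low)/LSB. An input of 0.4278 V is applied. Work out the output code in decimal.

LSB = 10 V / 32768 = 305.18 µV.
(V_in − V_low)/LSB = (0.4278 − (−5)) / 0.000305176 = 17785.815.
So the output code is 17785.

code 17785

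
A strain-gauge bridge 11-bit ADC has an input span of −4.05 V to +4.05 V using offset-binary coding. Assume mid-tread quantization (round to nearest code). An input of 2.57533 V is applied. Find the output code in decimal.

LSB = 8.1 V / 2048 = 3.955 mV.
(V_in − V_low)/LSB = (2.57533 − (−4.05)) / 0.00395508 = 1675.145.
So the output code is 1675.

code 1675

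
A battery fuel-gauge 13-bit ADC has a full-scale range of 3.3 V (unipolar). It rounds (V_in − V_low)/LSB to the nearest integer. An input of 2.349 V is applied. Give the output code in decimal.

code 5831

Full-scale span = 3.3 V; LSB = 3.3/2^13 = 402.83 µV.
(2.349 − 0) / 0.000402832 = 5831.215 LSBs.
round(5831.215) = 5831.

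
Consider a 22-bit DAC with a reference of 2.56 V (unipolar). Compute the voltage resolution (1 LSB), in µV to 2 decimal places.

0.61 µV

Full-scale span = 2.56 V.
LSB = 2.56 / 2^22 = 2.56 / 4194304 = 6.10352e-07 V = 0.61 µV.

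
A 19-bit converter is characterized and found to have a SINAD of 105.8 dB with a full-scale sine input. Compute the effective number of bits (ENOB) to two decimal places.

ENOB = (SINAD − 1.76) / 6.02 = (105.8 − 1.76)/6.02 = 17.282.

17.28 bits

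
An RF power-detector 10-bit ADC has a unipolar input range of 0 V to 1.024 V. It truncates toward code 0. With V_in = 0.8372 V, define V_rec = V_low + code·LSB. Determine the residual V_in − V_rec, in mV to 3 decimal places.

0.200 mV

Step size: 1.024 V ÷ 2^10 = 1.000 mV.
(0.8372 − 0)/0.001 = 837.2000; ⌊·⌋ gives code 837.
Reconstructed: 0.837 V.
Difference: 0.0002 V → 0.200 mV.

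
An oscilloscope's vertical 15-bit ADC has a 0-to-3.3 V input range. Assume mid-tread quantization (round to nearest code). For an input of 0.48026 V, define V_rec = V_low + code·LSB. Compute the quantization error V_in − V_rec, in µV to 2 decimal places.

Step size: 3.3 V ÷ 2^15 = 100.71 µV.
(0.48026 − 0)/0.000100708 = 4768.8363; round gives code 4769.
Reconstructed: 0.48027649 V.
V_in − V_rec = -1.64893e-05 V = -16.49 µV.

-16.49 µV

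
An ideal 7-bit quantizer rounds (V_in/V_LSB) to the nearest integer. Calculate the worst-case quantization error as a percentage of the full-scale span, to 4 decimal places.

Rounding → worst-case error = ½ LSB = V_FS/2^8, so 100/256 = 0.390625 % of full scale.

0.3906 %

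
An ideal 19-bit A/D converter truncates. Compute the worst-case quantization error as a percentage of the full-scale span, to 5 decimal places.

Truncating → worst-case error = 1 LSB = V_FS/2^19, so 100/524288 = 0.000190735 % of full scale.

0.00019 %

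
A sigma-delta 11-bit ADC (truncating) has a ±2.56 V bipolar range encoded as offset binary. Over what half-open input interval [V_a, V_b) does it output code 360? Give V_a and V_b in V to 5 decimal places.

LSB = 5.12/2^11 = 2.500 mV.
V_a = V_low + 360·LSB = -1.66 V; V_b = V_low + 361·LSB = -1.6575 V.

[-1.66000 V, -1.65750 V)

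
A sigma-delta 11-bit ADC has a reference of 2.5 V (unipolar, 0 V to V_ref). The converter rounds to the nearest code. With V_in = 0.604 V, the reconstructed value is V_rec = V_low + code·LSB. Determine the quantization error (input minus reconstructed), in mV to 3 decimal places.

-0.248 mV

Step size: 2.5 V ÷ 2^11 = 1.221 mV.
(V_in − V_low)/LSB = (0.604 − 0)/0.0012207 = 494.7968 → code 495 (round).
Reconstructed: 0.60424805 V.
V_in − V_rec = -0.000248047 V = -0.248 mV.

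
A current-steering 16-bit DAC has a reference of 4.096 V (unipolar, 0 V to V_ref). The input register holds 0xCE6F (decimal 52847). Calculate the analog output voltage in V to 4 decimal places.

LSB = 4.096 V / 2^16 = 62.50 µV.
Code 0xCE6F = 52847 decimal.
V_out = 0 + 52847 × 6.25e-05 V = 3.30294 V.

3.3029 V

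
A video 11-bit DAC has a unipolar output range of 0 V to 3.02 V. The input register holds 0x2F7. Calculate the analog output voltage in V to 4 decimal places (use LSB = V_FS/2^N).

LSB = 3.02 V / 2^11 = 1.475 mV.
Code 0x2F7 = 759 decimal.
V_out = 0 + 759 × 0.00147461 V = 1.11923 V.

1.1192 V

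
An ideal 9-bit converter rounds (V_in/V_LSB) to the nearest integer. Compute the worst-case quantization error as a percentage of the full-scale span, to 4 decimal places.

Rounding → worst-case error = ½ LSB = V_FS/2^10, so 100/1024 = 0.0976562 % of full scale.

0.0977 %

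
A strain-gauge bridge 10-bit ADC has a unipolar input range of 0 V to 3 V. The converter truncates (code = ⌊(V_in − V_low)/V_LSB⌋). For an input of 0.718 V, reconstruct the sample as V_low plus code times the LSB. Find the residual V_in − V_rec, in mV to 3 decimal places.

0.227 mV

One LSB is 3 V / 1024 = 2.930 mV.
(0.718 − 0)/0.00292969 = 245.0773; ⌊·⌋ gives code 245.
Reconstructed: 0.71777344 V.
V_in − V_rec = 0.000226563 V = 0.227 mV.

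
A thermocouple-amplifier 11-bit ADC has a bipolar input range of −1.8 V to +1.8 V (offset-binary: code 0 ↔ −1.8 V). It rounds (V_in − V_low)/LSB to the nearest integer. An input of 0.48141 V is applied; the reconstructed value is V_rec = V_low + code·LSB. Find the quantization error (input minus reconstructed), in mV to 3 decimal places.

LSB = 3.6/2^11 = 1.758 mV.
Scaled input = 1297.8688 LSBs, so code = 1298.
Code 1298 maps back to (−1.8) + 1298×0.00175781 V = 0.48164062 V.
V_in − V_rec = -0.000230625 V = -0.231 mV.

-0.231 mV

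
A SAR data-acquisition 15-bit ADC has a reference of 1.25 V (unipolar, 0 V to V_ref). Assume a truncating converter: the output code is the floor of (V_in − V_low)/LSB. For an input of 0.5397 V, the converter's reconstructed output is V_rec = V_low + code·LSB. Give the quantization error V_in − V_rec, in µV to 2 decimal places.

34.78 µV

One LSB is 1.25 V / 32768 = 38.15 µV.
(V_in − V_low)/LSB = (0.5397 − 0)/3.8147e-05 = 14147.9117 → code 14147 (floor).
Code 14147 maps back to 0 + 14147×3.8147e-05 V = 0.53966522 V.
Difference: 3.47778e-05 V → 34.78 µV.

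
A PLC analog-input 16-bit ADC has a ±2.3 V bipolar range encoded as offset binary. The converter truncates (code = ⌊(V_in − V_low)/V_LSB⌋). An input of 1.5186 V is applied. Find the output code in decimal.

LSB = 4.6 V / 65536 = 70.19 µV.
Input sits at 54403.428 steps above V_low.
So the output code is 54403.

code 54403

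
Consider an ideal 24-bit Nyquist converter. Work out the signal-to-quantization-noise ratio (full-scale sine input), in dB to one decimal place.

146.2 dB

SNR ≈ 6.02·N + 1.76 dB = 6.02·24 + 1.76 = 146.24 dB.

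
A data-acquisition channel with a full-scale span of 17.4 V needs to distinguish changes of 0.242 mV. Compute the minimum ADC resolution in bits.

17 bits

Number of steps required ≥ 17.4 V / 0.242 mV = 71900.83.
Need 2^N ≥ 71900.83; 2^16 = 65536, 2^17 = 131072.
Minimum N = 17.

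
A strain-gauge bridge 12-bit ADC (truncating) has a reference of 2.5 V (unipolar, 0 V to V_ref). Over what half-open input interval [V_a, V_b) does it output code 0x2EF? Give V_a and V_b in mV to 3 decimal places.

LSB = 2.5/2^12 = 0.610 mV.
Code 0x2EF = 751 decimal.
V_a = V_low + 751·LSB = 0.458374 V; V_b = V_low + 752·LSB = 0.458984 V.

[458.374 mV, 458.984 mV)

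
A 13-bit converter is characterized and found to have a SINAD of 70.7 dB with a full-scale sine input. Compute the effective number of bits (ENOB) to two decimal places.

11.45 bits

ENOB = (SINAD − 1.76) / 6.02 = (70.7 − 1.76)/6.02 = 11.452.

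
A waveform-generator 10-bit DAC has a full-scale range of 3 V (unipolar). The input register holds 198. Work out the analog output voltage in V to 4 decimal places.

LSB = 3 V / 2^10 = 2.930 mV.
V_out = 0 + 198 × 0.00292969 V = 0.580078 V.

0.5801 V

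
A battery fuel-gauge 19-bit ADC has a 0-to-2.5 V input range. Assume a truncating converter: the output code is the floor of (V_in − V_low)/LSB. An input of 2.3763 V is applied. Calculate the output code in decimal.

code 498346

LSB = 2.5 V / 524288 = 4.77 µV.
Input sits at 498346.230 steps above V_low.
⌊·⌋(498346.230) = 498346.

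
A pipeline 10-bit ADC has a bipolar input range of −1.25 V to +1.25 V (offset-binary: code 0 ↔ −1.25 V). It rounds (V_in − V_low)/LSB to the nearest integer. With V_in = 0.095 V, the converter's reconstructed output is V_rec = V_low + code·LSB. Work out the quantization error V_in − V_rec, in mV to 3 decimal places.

Step size: 2.5 V ÷ 2^10 = 2.441 mV.
(0.095 − (−1.25))/0.00244141 = 550.9120; round gives code 551.
Code 551 maps back to (−1.25) + 551×0.00244141 V = 0.095214844 V.
V_in − V_rec = -0.000214844 V = -0.215 mV.

-0.215 mV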